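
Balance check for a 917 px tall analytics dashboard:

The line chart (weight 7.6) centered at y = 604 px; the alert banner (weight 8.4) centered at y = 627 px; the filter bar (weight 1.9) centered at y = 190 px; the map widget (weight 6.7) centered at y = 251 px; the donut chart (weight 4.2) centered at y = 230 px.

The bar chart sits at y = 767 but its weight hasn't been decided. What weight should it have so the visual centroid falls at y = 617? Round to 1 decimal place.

w ≈ 32.7

Fixed elements: Σw = 7.6 + 8.4 + 1.9 + 6.7 + 4.2 = 28.8, Σw·y = 7.6·604 + 8.4·627 + 1.9·190 + 6.7·251 + 4.2·230 = 12865.9.
Balance at y = 617 requires (12865.9 + w·767) / (28.8 + w) = 617.
Solving: w = (617·28.8 − 12865.9) / (767 − 617) = 4903.7 / 150 ≈ 32.69.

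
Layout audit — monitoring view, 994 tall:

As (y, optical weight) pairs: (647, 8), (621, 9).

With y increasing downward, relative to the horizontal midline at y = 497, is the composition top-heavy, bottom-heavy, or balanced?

Total weight = 8 + 9 = 17.
y: (8·647 + 9·621) / 17 = 10765 / 17 ≈ 633.24
633.2 vs midline 497 → bottom-heavy.

bottom-heavy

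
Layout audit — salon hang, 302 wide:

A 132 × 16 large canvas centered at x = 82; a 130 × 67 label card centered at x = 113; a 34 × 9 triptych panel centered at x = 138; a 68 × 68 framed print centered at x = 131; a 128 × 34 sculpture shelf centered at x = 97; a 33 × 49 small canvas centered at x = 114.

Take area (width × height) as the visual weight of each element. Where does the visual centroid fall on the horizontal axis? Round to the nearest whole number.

Taking area as weight: large canvas 132·16 = 2112, label card 130·67 = 8710, triptych panel 34·9 = 306, framed print 68·68 = 4624, sculpture shelf 128·34 = 4352, small canvas 33·49 = 1617. Sum 21721.
x: moment 2411868 / weight 21721 ≈ 111.04

x ≈ 111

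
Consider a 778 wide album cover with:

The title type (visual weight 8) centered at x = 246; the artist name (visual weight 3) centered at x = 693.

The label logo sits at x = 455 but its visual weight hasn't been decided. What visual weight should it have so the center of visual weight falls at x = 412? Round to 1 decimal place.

Known weights sum to 8 + 3 = 11; their moment is 8·246 + 3·693 = 4047.
Balance at x = 412 requires (4047 + w·455) / (11 + w) = 412.
Solving: w = (412·11 − 4047) / (455 − 412) = 485 / 43 ≈ 11.28.

w ≈ 11.3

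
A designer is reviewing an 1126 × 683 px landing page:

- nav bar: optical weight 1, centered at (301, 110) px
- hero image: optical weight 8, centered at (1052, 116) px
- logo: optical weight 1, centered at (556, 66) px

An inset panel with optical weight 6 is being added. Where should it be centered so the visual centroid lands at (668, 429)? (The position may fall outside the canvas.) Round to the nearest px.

With the inset panel, Σw becomes 1 + 8 + 1 + 6 = 16.
x: target moment 16×668 = 10688; current 1·301 + 8·1052 + 1·556 = 9273; the inset panel supplies 1415, so x = 1415/6 ≈ 235.83.
y: target moment 16×429 = 6864; current 1·110 + 8·116 + 1·66 = 1104; the inset panel supplies 5760, so y = 5760/6 ≈ 960.00.

(236, 960)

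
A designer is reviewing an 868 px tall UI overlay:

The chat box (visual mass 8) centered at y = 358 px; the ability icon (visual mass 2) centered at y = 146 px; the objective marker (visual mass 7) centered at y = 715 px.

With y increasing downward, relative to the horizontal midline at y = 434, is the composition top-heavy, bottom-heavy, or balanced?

Total weight = 8 + 2 + 7 = 17.
Σw·y = 8·358 + 2·146 + 7·715 = 8161, so ȳ = 8161/17 ≈ 480.06.
Since 480.1 is below (larger y than) 434, the composition reads bottom-heavy.

bottom-heavy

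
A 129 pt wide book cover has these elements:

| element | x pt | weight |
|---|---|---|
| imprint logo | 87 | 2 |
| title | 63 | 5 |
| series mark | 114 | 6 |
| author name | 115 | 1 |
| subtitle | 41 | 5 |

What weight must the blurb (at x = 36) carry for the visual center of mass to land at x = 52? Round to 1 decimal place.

w ≈ 31.6

Existing Σw = 19 (2 + 5 + 6 + 1 + 5); existing moment 2·87 + 5·63 + 6·114 + 1·115 + 5·41 = 1493.
Set Σw·x/Σw = 52: (1493 + 36w) = 52·(19 + w).
Rearranging, w·(36 − 52) = 52·19 − 1493 = -505, so w ≈ -505/-16 = 31.56.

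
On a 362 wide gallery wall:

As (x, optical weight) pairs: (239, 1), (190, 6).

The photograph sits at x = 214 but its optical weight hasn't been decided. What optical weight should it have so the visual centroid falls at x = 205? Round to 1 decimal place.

w ≈ 6.2

Existing Σw = 7 (1 + 6); existing moment 1·239 + 6·190 = 1379.
For the centroid to hit 205: (1379 + w·214) / (7 + w) = 205.
Rearranging, w·(214 − 205) = 205·7 − 1379 = 56, so w ≈ 56/9 = 6.22.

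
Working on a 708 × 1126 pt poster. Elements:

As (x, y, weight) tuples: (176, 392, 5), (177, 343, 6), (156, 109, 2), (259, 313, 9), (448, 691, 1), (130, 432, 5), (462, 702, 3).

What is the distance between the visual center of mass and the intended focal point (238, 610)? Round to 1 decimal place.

≈ 222.8 pt

Weights sum to 5 + 6 + 2 + 9 + 1 + 5 + 3 = 31.
x: (5·176 + 6·177 + 2·156 + 9·259 + 1·448 + 5·130 + 3·462) / 31 = 7069 / 31 ≈ 228.03
y: (5·392 + 6·343 + 2·109 + 9·313 + 1·691 + 5·432 + 3·702) / 31 = 12010 / 31 ≈ 387.42
From (238, 610): dx = -9.97, dy = -222.58, so the distance is √(dx²+dy²) ≈ 222.80.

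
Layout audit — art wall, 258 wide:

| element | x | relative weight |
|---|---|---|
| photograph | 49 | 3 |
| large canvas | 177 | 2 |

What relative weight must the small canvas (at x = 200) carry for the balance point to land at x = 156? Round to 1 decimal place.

Fixed elements: Σw = 3 + 2 = 5, Σw·x = 3·49 + 2·177 = 501.
Set Σw·x/Σw = 156: (501 + 200w) = 156·(5 + w).
Rearranging, w·(200 − 156) = 156·5 − 501 = 279, so w ≈ 279/44 = 6.34.

w ≈ 6.3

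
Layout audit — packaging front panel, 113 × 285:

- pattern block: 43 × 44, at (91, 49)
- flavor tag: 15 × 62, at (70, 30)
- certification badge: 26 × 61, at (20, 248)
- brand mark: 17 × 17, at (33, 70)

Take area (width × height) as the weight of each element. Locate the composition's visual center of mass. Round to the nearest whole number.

(59, 114)

Areas → weights: pattern block 43·44 = 1892, flavor tag 15·62 = 930, certification badge 26·61 = 1586, brand mark 17·17 = 289; Σw = 4697.
x-moment: 1892·91 + 930·70 + 1586·20 + 289·33 = 278529; centroid 278529/4697 ≈ 59.30.
y-moment: 1892·49 + 930·30 + 1586·248 + 289·70 = 534166; centroid 534166/4697 ≈ 113.72.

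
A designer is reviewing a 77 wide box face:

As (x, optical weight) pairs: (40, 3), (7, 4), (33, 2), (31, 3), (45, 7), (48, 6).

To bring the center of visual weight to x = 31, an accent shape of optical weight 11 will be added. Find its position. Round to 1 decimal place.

x ≈ 18.7

With the accent shape, Σw becomes 3 + 4 + 2 + 3 + 7 + 6 + 11 = 36.
x: target moment 36×31 = 1116; current 3·40 + 4·7 + 2·33 + 3·31 + 7·45 + 6·48 = 910; the accent shape supplies 206, so x = 206/11 ≈ 18.73.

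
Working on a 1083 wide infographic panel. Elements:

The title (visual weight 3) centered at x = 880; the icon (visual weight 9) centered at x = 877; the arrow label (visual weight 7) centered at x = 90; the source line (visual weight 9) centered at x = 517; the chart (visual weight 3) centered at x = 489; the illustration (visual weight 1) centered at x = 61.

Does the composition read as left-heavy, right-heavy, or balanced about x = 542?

balanced

Weights sum to 3 + 9 + 7 + 9 + 3 + 1 = 32.
x: moment 17344 / weight 32 ≈ 542.00
542.00 = 542 exactly: balanced.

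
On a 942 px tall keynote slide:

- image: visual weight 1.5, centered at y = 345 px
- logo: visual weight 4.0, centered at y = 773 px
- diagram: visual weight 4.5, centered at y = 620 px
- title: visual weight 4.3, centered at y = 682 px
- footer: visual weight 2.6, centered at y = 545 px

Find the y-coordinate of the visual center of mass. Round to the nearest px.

y ≈ 636

Total weight = 1.5 + 4.0 + 4.5 + 4.3 + 2.6 = 16.9.
y-moment: 1.5·345 + 4.0·773 + 4.5·620 + 4.3·682 + 2.6·545 = 10749.1; centroid 10749.1/16.9 ≈ 636.04.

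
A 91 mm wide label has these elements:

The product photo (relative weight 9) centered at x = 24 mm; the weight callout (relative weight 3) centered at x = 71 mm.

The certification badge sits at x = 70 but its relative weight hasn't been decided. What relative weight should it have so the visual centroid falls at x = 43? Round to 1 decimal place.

Fixed elements: Σw = 9 + 3 = 12, Σw·x = 9·24 + 3·71 = 429.
For the centroid to hit 43: (429 + w·70) / (12 + w) = 43.
So w = (43·12 − 429)/(70 − 43) = 87/27 ≈ 3.22.

w ≈ 3.2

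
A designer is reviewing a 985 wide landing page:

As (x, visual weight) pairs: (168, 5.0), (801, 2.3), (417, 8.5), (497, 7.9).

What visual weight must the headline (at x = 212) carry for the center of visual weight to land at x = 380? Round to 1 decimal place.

w ≈ 6.8

Existing Σw = 23.7 (5.0 + 2.3 + 8.5 + 7.9); existing moment 5.0·168 + 2.3·801 + 8.5·417 + 7.9·497 = 10153.1.
Balance at x = 380 requires (10153.1 + w·212) / (23.7 + w) = 380.
So w = (380·23.7 − 10153.1)/(212 − 380) = -1147.1/-168 ≈ 6.83.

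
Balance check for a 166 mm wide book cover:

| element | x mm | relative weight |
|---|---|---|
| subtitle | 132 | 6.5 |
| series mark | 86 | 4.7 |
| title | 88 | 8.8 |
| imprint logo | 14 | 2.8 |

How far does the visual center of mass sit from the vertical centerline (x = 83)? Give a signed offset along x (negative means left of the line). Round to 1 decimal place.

Total weight = 6.5 + 4.7 + 8.8 + 2.8 = 22.8.
x: (6.5·132 + 4.7·86 + 8.8·88 + 2.8·14) / 22.8 = 2075.8 / 22.8 ≈ 91.04
Offset from x = 83: 91.04 − 83 ≈ 8.04.

≈ 8.0 mm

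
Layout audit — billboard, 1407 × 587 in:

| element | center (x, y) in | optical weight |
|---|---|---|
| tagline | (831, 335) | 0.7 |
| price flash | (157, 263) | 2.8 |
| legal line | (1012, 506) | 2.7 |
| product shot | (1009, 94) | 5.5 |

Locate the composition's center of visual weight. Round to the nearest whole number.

Total weight = 0.7 + 2.8 + 2.7 + 5.5 = 11.7.
Σw·x = 0.7·831 + 2.8·157 + 2.7·1012 + 5.5·1009 = 9303.2, so x̄ = 9303.2/11.7 ≈ 795.15.
Σw·y = 0.7·335 + 2.8·263 + 2.7·506 + 5.5·94 = 2854.1, so ȳ = 2854.1/11.7 ≈ 243.94.

(795, 244)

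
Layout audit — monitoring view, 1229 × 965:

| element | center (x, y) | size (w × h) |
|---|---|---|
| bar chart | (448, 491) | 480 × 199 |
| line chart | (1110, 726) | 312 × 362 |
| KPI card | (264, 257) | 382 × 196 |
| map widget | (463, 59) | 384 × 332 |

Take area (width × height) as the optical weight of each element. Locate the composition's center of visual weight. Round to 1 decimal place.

(601.1, 378.9)

Areas: bar chart 480·199 = 95520, line chart 312·362 = 112944, KPI card 382·196 = 74872, map widget 384·332 = 127488. Total weight = 410824.
Σw·x = 95520·448 + 112944·1110 + 74872·264 + 127488·463 = 246953952, so x̄ = 246953952/410824 ≈ 601.12.
Σw·y = 95520·491 + 112944·726 + 74872·257 + 127488·59 = 155661560, so ȳ = 155661560/410824 ≈ 378.90.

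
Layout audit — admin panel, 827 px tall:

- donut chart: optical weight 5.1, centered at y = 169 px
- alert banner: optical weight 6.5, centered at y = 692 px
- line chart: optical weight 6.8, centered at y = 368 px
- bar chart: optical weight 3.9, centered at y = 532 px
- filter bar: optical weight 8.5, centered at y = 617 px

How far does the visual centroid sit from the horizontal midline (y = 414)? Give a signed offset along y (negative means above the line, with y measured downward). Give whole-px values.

≈ 79 px

Total weight = 5.1 + 6.5 + 6.8 + 3.9 + 8.5 = 30.8.
Σw·y = 5.1·169 + 6.5·692 + 6.8·368 + 3.9·532 + 8.5·617 = 15181.6, so ȳ = 15181.6/30.8 ≈ 492.91.
Offset from y = 414: 492.91 − 414 ≈ 78.91.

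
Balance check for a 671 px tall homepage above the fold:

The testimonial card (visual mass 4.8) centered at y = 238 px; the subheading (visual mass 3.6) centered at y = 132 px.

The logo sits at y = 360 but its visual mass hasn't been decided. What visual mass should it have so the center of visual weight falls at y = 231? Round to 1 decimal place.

w ≈ 2.5

Existing Σw = 8.4 (4.8 + 3.6); existing moment 4.8·238 + 3.6·132 = 1617.6.
Set Σw·y/Σw = 231: (1617.6 + 360w) = 231·(8.4 + w).
So w = (231·8.4 − 1617.6)/(360 − 231) = 322.8/129 ≈ 2.50.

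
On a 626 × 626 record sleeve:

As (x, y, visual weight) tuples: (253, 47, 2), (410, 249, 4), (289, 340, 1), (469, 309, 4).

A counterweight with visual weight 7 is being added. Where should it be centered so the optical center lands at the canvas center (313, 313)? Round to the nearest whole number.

With the counterweight, Σw becomes 2 + 4 + 1 + 4 + 7 = 18.
x: need Σw·x = 18·313 = 5634. Existing = 2·253 + 4·410 + 1·289 + 4·469 = 4311. Remainder 1323 / 7 ≈ 189.00.
y: need Σw·y = 18·313 = 5634. Existing = 2·47 + 4·249 + 1·340 + 4·309 = 2666. Remainder 2968 / 7 ≈ 424.00.

(189, 424)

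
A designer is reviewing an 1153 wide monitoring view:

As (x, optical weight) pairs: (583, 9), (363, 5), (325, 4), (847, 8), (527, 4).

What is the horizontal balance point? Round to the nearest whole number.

Σw = 9 + 5 + 4 + 8 + 4 = 30.
x: (9·583 + 5·363 + 4·325 + 8·847 + 4·527) / 30 = 17246 / 30 ≈ 574.87

x ≈ 575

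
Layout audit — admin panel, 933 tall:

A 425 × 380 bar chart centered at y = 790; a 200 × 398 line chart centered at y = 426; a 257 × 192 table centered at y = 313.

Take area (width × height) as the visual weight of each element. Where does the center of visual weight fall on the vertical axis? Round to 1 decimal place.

y ≈ 609.2

Areas → weights: bar chart 425·380 = 161500, line chart 200·398 = 79600, table 257·192 = 49344; Σw = 290444.
y-moment: 161500·790 + 79600·426 + 49344·313 = 176939272; centroid 176939272/290444 ≈ 609.20.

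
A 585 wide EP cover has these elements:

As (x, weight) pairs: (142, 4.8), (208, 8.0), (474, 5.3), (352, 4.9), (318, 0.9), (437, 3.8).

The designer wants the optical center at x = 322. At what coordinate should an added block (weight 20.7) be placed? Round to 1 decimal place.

x ≈ 340.8

After adding the added block, total weight = 4.8 + 8.0 + 5.3 + 4.9 + 0.9 + 3.8 + 20.7 = 48.4.
x: need Σw·x = 48.4·322 = 15584.8. Existing = 4.8·142 + 8.0·208 + 5.3·474 + 4.9·352 + 0.9·318 + 3.8·437 = 8529.4. Remainder 7055.4 / 20.7 ≈ 340.84.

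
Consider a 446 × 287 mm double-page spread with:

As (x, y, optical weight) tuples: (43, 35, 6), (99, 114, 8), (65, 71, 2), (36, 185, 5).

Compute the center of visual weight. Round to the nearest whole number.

Σw = 6 + 8 + 2 + 5 = 21.
Σw·x = 6·43 + 8·99 + 2·65 + 5·36 = 1360, so x̄ = 1360/21 ≈ 64.76.
Σw·y = 6·35 + 8·114 + 2·71 + 5·185 = 2189, so ȳ = 2189/21 ≈ 104.24.

(65, 104)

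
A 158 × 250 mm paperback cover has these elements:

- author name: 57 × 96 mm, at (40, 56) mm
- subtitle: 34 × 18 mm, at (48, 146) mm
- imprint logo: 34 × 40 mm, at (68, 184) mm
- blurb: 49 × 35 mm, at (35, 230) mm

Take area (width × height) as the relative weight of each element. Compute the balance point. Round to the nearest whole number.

(44, 114)

Taking area as weight: author name 57·96 = 5472, subtitle 34·18 = 612, imprint logo 34·40 = 1360, blurb 49·35 = 1715. Sum 9159.
Σw·x = 5472·40 + 612·48 + 1360·68 + 1715·35 = 400761, so x̄ = 400761/9159 ≈ 43.76.
Σw·y = 5472·56 + 612·146 + 1360·184 + 1715·230 = 1040474, so ȳ = 1040474/9159 ≈ 113.60.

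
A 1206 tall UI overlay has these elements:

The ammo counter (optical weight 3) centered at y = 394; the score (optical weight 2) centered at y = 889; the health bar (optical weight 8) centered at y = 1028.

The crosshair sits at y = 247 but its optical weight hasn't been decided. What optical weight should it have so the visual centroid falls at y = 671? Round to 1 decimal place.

w ≈ 5.8

Fixed elements: Σw = 3 + 2 + 8 = 13, Σw·y = 3·394 + 2·889 + 8·1028 = 11184.
For the centroid to hit 671: (11184 + w·247) / (13 + w) = 671.
So w = (671·13 − 11184)/(247 − 671) = -2461/-424 ≈ 5.80.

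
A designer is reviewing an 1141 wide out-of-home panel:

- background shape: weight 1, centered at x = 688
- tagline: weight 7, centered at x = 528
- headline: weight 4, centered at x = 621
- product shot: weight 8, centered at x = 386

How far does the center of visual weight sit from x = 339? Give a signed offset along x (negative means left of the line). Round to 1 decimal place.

≈ 158.8

Total weight = 1 + 7 + 4 + 8 = 20.
x-moment: 1·688 + 7·528 + 4·621 + 8·386 = 9956; centroid 9956/20 ≈ 497.80.
Difference: 497.80 − 339 ≈ 158.80.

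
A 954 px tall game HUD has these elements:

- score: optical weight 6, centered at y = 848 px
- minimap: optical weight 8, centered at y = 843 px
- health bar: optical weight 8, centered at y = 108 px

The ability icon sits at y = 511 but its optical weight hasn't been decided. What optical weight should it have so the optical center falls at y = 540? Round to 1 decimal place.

w ≈ 28.1

Existing Σw = 22 (6 + 8 + 8); existing moment 6·848 + 8·843 + 8·108 = 12696.
Set Σw·y/Σw = 540: (12696 + 511w) = 540·(22 + w).
So w = (540·22 − 12696)/(511 − 540) = -816/-29 ≈ 28.14.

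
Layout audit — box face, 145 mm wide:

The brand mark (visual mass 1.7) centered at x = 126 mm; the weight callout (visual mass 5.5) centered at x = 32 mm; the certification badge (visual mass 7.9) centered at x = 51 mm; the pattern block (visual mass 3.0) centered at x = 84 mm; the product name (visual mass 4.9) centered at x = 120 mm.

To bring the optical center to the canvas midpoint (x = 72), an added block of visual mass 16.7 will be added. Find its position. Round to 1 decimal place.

With the added block, Σw becomes 1.7 + 5.5 + 7.9 + 3.0 + 4.9 + 16.7 = 39.7.
x: target moment 39.7×72 = 2858.4; current 1.7·126 + 5.5·32 + 7.9·51 + 3.0·84 + 4.9·120 = 1633.1; the added block supplies 1225.3, so x = 1225.3/16.7 ≈ 73.37.

x ≈ 73.4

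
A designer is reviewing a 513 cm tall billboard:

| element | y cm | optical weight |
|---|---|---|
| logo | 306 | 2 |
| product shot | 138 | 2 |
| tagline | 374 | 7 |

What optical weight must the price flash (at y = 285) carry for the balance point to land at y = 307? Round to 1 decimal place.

w ≈ 5.9

Known weights sum to 2 + 2 + 7 = 11; their moment is 2·306 + 2·138 + 7·374 = 3506.
Balance at y = 307 requires (3506 + w·285) / (11 + w) = 307.
So w = (307·11 − 3506)/(285 − 307) = -129/-22 ≈ 5.86.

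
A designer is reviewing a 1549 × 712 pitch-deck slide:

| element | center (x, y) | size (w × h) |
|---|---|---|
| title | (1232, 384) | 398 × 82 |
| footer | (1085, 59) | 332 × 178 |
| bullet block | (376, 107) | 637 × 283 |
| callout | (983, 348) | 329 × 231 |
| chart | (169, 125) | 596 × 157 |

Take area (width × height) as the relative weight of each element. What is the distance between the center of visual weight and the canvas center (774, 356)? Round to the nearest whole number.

≈ 261

Areas: title 398·82 = 32636, footer 332·178 = 59096, bullet block 637·283 = 180271, callout 329·231 = 75999, chart 596·157 = 93572. Total weight = 441574.
Σw·x = 32636·1232 + 59096·1085 + 180271·376 + 75999·983 + 93572·169 = 262629293, so x̄ = 262629293/441574 ≈ 594.76.
Σw·y = 32636·384 + 59096·59 + 180271·107 + 75999·348 + 93572·125 = 73452037, so ȳ = 73452037/441574 ≈ 166.34.
Relative to (774, 356): Δ = (-179.24, -189.66); |Δ| = √(-179.24² + -189.66²) ≈ 260.96.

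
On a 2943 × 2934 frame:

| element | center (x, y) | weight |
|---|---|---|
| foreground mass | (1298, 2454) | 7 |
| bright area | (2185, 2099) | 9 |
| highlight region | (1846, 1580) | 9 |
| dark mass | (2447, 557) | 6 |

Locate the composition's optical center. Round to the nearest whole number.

Σw = 7 + 9 + 9 + 6 = 31.
x-moment: 7·1298 + 9·2185 + 9·1846 + 6·2447 = 60047; centroid 60047/31 ≈ 1937.00.
y-moment: 7·2454 + 9·2099 + 9·1580 + 6·557 = 53631; centroid 53631/31 ≈ 1730.03.

(1937, 1730)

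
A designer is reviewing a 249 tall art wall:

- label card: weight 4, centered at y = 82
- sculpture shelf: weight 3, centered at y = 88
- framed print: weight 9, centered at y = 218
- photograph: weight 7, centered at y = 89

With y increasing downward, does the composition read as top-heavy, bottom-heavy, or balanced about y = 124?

Σw = 4 + 3 + 9 + 7 = 23.
y-moment: 4·82 + 3·88 + 9·218 + 7·89 = 3177; centroid 3177/23 ≈ 138.13.
Since 138.1 is below (larger y than) 124, the composition reads bottom-heavy.

bottom-heavy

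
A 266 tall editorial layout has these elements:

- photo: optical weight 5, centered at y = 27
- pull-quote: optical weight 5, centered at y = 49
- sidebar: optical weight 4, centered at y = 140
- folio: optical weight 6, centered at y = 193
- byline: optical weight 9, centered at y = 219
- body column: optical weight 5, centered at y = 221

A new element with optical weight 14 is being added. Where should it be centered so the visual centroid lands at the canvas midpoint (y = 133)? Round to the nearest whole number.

After adding the new element, total weight = 5 + 5 + 4 + 6 + 9 + 5 + 14 = 48.
y: target moment 48×133 = 6384; current 5·27 + 5·49 + 4·140 + 6·193 + 9·219 + 5·221 = 5174; the new element supplies 1210, so y = 1210/14 ≈ 86.43.

y ≈ 86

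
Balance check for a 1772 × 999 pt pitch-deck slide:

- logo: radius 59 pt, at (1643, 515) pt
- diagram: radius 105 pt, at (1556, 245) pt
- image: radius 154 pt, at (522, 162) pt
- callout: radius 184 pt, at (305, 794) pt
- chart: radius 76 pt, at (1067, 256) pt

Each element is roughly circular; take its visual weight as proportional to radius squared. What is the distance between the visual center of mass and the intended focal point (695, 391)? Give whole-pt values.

Weights ∝ r²: logo 59² = 3481, diagram 105² = 11025, image 154² = 23716, callout 184² = 33856, chart 76² = 5776; Σw = 77854.
Σw·x = 3481·1643 + 11025·1556 + 23716·522 + 33856·305 + 5776·1067 = 51743007, so x̄ = 51743007/77854 ≈ 664.62.
Σw·y = 3481·515 + 11025·245 + 23716·162 + 33856·794 + 5776·256 = 36696152, so ȳ = 36696152/77854 ≈ 471.35.
Offset from (695, 391): Δx ≈ -30.38, Δy ≈ 80.35; distance = √(Δx² + Δy²) ≈ 85.90.

≈ 86 pt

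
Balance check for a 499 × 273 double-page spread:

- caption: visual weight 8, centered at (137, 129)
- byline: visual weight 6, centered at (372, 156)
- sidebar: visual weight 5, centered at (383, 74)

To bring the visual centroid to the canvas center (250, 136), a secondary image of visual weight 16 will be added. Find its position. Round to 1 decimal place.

(219.2, 151.4)

With the secondary image, Σw becomes 8 + 6 + 5 + 16 = 35.
x: need Σw·x = 35·250 = 8750. Existing = 8·137 + 6·372 + 5·383 = 5243. Remainder 3507 / 16 ≈ 219.19.
y: need Σw·y = 35·136 = 4760. Existing = 8·129 + 6·156 + 5·74 = 2338. Remainder 2422 / 16 ≈ 151.38.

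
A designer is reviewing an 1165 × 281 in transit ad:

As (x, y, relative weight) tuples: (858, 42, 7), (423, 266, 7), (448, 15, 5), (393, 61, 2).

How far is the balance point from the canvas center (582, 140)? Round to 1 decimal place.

≈ 30.0 in

Σw = 7 + 7 + 5 + 2 = 21.
Σw·x = 7·858 + 7·423 + 5·448 + 2·393 = 11993, so x̄ = 11993/21 ≈ 571.10.
Σw·y = 7·42 + 7·266 + 5·15 + 2·61 = 2353, so ȳ = 2353/21 ≈ 112.05.
From (582, 140): dx = -10.90, dy = -27.95, so the distance is √(dx²+dy²) ≈ 30.00.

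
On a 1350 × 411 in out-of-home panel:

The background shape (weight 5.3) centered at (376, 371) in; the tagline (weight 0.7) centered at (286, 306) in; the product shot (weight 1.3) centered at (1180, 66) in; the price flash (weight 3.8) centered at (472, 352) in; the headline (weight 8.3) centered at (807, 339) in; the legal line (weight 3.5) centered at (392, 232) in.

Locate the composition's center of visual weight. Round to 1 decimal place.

Σw = 5.3 + 0.7 + 1.3 + 3.8 + 8.3 + 3.5 = 22.9.
x: moment 13590.7 / weight 22.9 ≈ 593.48
Σw·y = 7229.6; ȳ = 7229.6/22.9 ≈ 315.70.

(593.5, 315.7)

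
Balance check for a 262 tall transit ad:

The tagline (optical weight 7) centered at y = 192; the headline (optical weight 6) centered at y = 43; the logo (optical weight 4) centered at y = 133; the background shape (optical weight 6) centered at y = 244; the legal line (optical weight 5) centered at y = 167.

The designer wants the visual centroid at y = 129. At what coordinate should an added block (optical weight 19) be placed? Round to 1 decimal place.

New total weight: (7 + 6 + 4 + 6 + 5) + 19 = 47.
y: target moment 47×129 = 6063; current 7·192 + 6·43 + 4·133 + 6·244 + 5·167 = 4433; the added block supplies 1630, so y = 1630/19 ≈ 85.79.

y ≈ 85.8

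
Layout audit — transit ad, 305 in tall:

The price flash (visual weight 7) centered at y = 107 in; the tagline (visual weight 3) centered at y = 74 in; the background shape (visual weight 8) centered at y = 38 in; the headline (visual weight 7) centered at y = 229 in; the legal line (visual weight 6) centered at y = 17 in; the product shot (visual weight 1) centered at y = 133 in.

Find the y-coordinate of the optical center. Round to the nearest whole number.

y ≈ 97

Σw = 7 + 3 + 8 + 7 + 6 + 1 = 32.
y-moment: 7·107 + 3·74 + 8·38 + 7·229 + 6·17 + 1·133 = 3113; centroid 3113/32 ≈ 97.28.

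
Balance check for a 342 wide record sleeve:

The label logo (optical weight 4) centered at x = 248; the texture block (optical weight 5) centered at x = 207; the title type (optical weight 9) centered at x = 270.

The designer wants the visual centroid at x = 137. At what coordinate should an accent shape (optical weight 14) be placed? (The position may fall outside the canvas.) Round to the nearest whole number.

x ≈ -5

With the accent shape, Σw becomes 4 + 5 + 9 + 14 = 32.
x: need Σw·x = 32·137 = 4384. Existing = 4·248 + 5·207 + 9·270 = 4457. Remainder -73 / 14 ≈ -5.21.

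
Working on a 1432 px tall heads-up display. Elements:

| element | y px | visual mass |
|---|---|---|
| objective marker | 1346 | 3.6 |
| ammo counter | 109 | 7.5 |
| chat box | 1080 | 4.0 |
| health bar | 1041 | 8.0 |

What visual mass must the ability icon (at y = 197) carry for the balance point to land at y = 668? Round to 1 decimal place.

w ≈ 6.1

Existing Σw = 23.1 (3.6 + 7.5 + 4.0 + 8.0); existing moment 3.6·1346 + 7.5·109 + 4.0·1080 + 8.0·1041 = 18311.1.
For the centroid to hit 668: (18311.1 + w·197) / (23.1 + w) = 668.
Rearranging, w·(197 − 668) = 668·23.1 − 18311.1 = -2880.3, so w ≈ -2880.3/-471 = 6.12.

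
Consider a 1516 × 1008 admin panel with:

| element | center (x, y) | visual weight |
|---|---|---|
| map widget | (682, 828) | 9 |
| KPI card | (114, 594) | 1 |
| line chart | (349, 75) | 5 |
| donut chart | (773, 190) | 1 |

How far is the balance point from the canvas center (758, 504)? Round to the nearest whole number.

Σw = 9 + 1 + 5 + 1 = 16.
x-moment: 9·682 + 1·114 + 5·349 + 1·773 = 8770; centroid 8770/16 ≈ 548.12.
y-moment: 9·828 + 1·594 + 5·75 + 1·190 = 8611; centroid 8611/16 ≈ 538.19.
Relative to (758, 504): Δ = (-209.88, 34.19); |Δ| = √(-209.88² + 34.19²) ≈ 212.64.

≈ 213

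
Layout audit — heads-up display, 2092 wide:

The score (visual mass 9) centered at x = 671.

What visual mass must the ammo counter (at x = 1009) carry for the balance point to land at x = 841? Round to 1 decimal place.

Known: weight 9 with moment 9·671 = 6039.
Set Σw·x/Σw = 841: (6039 + 1009w) = 841·(9 + w).
Solving: w = (841·9 − 6039) / (1009 − 841) = 1530 / 168 ≈ 9.11.

w ≈ 9.1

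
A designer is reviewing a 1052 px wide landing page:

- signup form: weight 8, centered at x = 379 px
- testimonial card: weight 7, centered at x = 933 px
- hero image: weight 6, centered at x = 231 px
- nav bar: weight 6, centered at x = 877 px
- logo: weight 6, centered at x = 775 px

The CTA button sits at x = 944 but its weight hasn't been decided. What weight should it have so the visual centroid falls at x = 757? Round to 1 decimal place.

w ≈ 22.0

Known weights sum to 8 + 7 + 6 + 6 + 6 = 33; their moment is 8·379 + 7·933 + 6·231 + 6·877 + 6·775 = 20861.
For the centroid to hit 757: (20861 + w·944) / (33 + w) = 757.
Rearranging, w·(944 − 757) = 757·33 − 20861 = 4120, so w ≈ 4120/187 = 22.03.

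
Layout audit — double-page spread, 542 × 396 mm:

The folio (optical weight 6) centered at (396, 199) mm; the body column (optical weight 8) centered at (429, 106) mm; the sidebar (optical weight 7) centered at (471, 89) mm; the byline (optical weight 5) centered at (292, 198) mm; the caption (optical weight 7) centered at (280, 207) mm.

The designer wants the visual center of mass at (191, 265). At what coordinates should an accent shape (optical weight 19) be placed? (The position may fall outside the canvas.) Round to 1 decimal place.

With the accent shape, Σw becomes 6 + 8 + 7 + 5 + 7 + 19 = 52.
Along x: (12525 + 19·x) / 52 = 191 (existing moment 6·396 + 8·429 + 7·471 + 5·292 + 7·280 = 12525) ⇒ x = (9932 − 12525) / 19 ≈ -136.47.
Along y: (5104 + 19·y) / 52 = 265 (existing moment 6·199 + 8·106 + 7·89 + 5·198 + 7·207 = 5104) ⇒ y = (13780 − 5104) / 19 ≈ 456.63.

(-136.5, 456.6)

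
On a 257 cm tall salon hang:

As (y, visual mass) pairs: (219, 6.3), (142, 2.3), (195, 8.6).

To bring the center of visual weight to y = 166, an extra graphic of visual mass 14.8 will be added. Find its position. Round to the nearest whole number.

y ≈ 130

After adding the extra graphic, total weight = 6.3 + 2.3 + 8.6 + 14.8 = 32.0.
Along y: (3383.3 + 14.8·y) / 32.0 = 166 (existing moment 6.3·219 + 2.3·142 + 8.6·195 = 3383.3) ⇒ y = (5312.0 − 3383.3) / 14.8 ≈ 130.32.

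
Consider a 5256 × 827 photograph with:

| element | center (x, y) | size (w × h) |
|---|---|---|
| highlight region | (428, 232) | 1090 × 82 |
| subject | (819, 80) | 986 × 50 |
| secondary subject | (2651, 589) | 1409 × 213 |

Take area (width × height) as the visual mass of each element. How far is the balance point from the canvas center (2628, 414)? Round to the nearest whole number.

≈ 637

Areas: highlight region 1090·82 = 89380, subject 986·50 = 49300, secondary subject 1409·213 = 300117. Total weight = 438797.
Σw·x = 89380·428 + 49300·819 + 300117·2651 = 874241507, so x̄ = 874241507/438797 ≈ 1992.36.
Σw·y = 89380·232 + 49300·80 + 300117·589 = 201449073, so ȳ = 201449073/438797 ≈ 459.09.
Relative to (2628, 414): Δ = (-635.64, 45.09); |Δ| = √(-635.64² + 45.09²) ≈ 637.24.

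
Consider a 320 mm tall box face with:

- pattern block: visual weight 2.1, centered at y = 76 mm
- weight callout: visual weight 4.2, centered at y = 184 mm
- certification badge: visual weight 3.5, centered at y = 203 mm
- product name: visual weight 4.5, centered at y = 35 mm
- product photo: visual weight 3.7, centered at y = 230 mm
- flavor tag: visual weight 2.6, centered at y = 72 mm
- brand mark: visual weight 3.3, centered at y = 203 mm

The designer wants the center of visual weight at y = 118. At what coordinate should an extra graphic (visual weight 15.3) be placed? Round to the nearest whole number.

With the extra graphic, Σw becomes 2.1 + 4.2 + 3.5 + 4.5 + 3.7 + 2.6 + 3.3 + 15.3 = 39.2.
Along y: (3508.5 + 15.3·y) / 39.2 = 118 (existing moment 2.1·76 + 4.2·184 + 3.5·203 + 4.5·35 + 3.7·230 + 2.6·72 + 3.3·203 = 3508.5) ⇒ y = (4625.6 − 3508.5) / 15.3 ≈ 73.01.

y ≈ 73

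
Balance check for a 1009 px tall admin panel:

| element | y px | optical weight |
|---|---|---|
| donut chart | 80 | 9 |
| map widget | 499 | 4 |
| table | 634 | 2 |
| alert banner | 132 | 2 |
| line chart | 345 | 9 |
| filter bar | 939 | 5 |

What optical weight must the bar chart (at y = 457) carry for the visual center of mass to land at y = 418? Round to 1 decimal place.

w ≈ 23.3

Existing Σw = 31 (9 + 4 + 2 + 2 + 9 + 5); existing moment 9·80 + 4·499 + 2·634 + 2·132 + 9·345 + 5·939 = 12048.
For the centroid to hit 418: (12048 + w·457) / (31 + w) = 418.
Solving: w = (418·31 − 12048) / (457 − 418) = 910 / 39 ≈ 23.33.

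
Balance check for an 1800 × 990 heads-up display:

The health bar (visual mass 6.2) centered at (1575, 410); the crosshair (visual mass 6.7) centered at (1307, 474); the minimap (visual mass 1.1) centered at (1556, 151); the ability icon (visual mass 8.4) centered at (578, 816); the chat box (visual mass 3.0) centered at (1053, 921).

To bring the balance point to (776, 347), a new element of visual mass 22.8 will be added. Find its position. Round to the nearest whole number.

With the new element, Σw becomes 6.2 + 6.7 + 1.1 + 8.4 + 3.0 + 22.8 = 48.2.
x: need Σw·x = 48.2·776 = 37403.2. Existing = 6.2·1575 + 6.7·1307 + 1.1·1556 + 8.4·578 + 3.0·1053 = 28247.7. Remainder 9155.5 / 22.8 ≈ 401.56.
y: need Σw·y = 48.2·347 = 16725.4. Existing = 6.2·410 + 6.7·474 + 1.1·151 + 8.4·816 + 3.0·921 = 15501.3. Remainder 1224.1 / 22.8 ≈ 53.69.

(402, 54)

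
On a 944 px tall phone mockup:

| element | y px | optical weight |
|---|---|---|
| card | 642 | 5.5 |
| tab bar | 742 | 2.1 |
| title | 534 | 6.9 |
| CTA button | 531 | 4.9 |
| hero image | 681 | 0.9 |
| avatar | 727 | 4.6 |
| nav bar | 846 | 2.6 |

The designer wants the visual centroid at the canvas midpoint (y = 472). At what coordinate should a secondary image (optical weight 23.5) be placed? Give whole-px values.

y ≈ 278

New total weight: (5.5 + 2.1 + 6.9 + 4.9 + 0.9 + 4.6 + 2.6) + 23.5 = 51.0.
y: target moment 51.0×472 = 24072.0; current 5.5·642 + 2.1·742 + 6.9·534 + 4.9·531 + 0.9·681 + 4.6·727 + 2.6·846 = 17532.4; the secondary image supplies 6539.6, so y = 6539.6/23.5 ≈ 278.28.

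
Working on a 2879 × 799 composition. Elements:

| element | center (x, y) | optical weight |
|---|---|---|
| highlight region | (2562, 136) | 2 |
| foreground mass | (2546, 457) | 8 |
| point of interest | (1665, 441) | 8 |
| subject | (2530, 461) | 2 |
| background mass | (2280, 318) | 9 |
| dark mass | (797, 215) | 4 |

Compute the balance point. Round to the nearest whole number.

(2048, 367)

Total weight = 2 + 8 + 8 + 2 + 9 + 4 = 33.
x: moment 67580 / weight 33 ≈ 2047.88
Σw·y = 12100; ȳ = 12100/33 ≈ 366.67.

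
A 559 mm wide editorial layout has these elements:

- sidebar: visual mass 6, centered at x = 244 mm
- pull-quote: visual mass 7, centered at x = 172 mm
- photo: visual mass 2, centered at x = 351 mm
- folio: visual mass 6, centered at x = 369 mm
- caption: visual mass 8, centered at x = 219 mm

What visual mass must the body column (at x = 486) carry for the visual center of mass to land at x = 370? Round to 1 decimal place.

Fixed elements: Σw = 6 + 7 + 2 + 6 + 8 = 29, Σw·x = 6·244 + 7·172 + 2·351 + 6·369 + 8·219 = 7336.
Set Σw·x/Σw = 370: (7336 + 486w) = 370·(29 + w).
So w = (370·29 − 7336)/(486 − 370) = 3394/116 ≈ 29.26.

w ≈ 29.3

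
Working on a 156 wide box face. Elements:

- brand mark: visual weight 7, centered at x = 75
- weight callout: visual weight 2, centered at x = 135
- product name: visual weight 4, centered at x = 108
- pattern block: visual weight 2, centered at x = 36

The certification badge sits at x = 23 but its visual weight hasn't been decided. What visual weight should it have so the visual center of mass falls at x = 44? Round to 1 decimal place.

Fixed elements: Σw = 7 + 2 + 4 + 2 = 15, Σw·x = 7·75 + 2·135 + 4·108 + 2·36 = 1299.
For the centroid to hit 44: (1299 + w·23) / (15 + w) = 44.
Rearranging, w·(23 − 44) = 44·15 − 1299 = -639, so w ≈ -639/-21 = 30.43.

w ≈ 30.4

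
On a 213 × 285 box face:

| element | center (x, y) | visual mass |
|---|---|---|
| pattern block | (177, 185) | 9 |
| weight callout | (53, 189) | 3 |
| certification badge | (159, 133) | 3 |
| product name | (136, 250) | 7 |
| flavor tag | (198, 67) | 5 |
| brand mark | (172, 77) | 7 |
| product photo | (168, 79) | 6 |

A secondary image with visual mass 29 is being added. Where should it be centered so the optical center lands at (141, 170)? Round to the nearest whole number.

(115, 207)

New total weight: (9 + 3 + 3 + 7 + 5 + 7 + 6) + 29 = 69.
Along x: (6383 + 29·x) / 69 = 141 (existing moment 9·177 + 3·53 + 3·159 + 7·136 + 5·198 + 7·172 + 6·168 = 6383) ⇒ x = (9729 − 6383) / 29 ≈ 115.38.
Along y: (5729 + 29·y) / 69 = 170 (existing moment 9·185 + 3·189 + 3·133 + 7·250 + 5·67 + 7·77 + 6·79 = 5729) ⇒ y = (11730 − 5729) / 29 ≈ 206.93.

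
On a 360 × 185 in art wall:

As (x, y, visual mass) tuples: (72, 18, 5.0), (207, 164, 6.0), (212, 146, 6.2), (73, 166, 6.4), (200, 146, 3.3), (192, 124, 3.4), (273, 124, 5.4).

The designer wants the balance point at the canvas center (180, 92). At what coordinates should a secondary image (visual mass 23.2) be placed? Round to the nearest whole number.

(191, 35)

New total weight: (5.0 + 6.0 + 6.2 + 6.4 + 3.3 + 3.4 + 5.4) + 23.2 = 58.9.
Along x: (6170.6 + 23.2·x) / 58.9 = 180 (existing moment 5.0·72 + 6.0·207 + 6.2·212 + 6.4·73 + 3.3·200 + 3.4·192 + 5.4·273 = 6170.6) ⇒ x = (10602.0 − 6170.6) / 23.2 ≈ 191.01.
Along y: (4614.6 + 23.2·y) / 58.9 = 92 (existing moment 5.0·18 + 6.0·164 + 6.2·146 + 6.4·166 + 3.3·146 + 3.4·124 + 5.4·124 = 4614.6) ⇒ y = (5418.8 − 4614.6) / 23.2 ≈ 34.66.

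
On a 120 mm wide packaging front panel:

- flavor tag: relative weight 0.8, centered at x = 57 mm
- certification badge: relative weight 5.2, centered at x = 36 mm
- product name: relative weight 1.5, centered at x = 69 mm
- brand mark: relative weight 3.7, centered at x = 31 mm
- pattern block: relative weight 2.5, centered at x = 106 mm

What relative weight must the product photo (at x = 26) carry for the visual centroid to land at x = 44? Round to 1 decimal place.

w ≈ 6.3

Fixed elements: Σw = 0.8 + 5.2 + 1.5 + 3.7 + 2.5 = 13.7, Σw·x = 0.8·57 + 5.2·36 + 1.5·69 + 3.7·31 + 2.5·106 = 716.0.
For the centroid to hit 44: (716.0 + w·26) / (13.7 + w) = 44.
Solving: w = (44·13.7 − 716.0) / (26 − 44) = -113.2 / -18 ≈ 6.29.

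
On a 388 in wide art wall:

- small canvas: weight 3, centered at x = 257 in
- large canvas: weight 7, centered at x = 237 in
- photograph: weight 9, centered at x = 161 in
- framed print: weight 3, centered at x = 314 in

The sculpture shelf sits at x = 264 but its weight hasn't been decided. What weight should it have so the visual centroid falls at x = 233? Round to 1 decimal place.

Known weights sum to 3 + 7 + 9 + 3 = 22; their moment is 3·257 + 7·237 + 9·161 + 3·314 = 4821.
Set Σw·x/Σw = 233: (4821 + 264w) = 233·(22 + w).
So w = (233·22 − 4821)/(264 − 233) = 305/31 ≈ 9.84.

w ≈ 9.8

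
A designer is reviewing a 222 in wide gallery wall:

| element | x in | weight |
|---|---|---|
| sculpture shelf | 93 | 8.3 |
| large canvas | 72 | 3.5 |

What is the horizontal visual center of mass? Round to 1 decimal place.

x ≈ 86.8

Total weight = 8.3 + 3.5 = 11.8.
x-moment: 8.3·93 + 3.5·72 = 1023.9; centroid 1023.9/11.8 ≈ 86.77.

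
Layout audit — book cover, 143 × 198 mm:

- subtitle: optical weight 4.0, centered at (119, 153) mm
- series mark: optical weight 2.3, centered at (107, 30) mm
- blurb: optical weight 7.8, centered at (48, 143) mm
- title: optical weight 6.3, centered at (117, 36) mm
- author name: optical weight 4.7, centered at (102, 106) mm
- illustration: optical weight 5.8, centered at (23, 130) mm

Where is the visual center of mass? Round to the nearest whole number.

(79, 106)

Σw = 4.0 + 2.3 + 7.8 + 6.3 + 4.7 + 5.8 = 30.9.
Σw·x = 2446.4; x̄ = 2446.4/30.9 ≈ 79.17.
Σw·y = 3275.4; ȳ = 3275.4/30.9 ≈ 106.00.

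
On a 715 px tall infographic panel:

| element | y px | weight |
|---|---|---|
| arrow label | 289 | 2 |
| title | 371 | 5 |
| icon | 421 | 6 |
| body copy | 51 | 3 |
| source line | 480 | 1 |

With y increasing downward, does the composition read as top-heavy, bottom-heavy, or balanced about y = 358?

Total weight = 2 + 5 + 6 + 3 + 1 = 17.
y: (2·289 + 5·371 + 6·421 + 3·51 + 1·480) / 17 = 5592 / 17 ≈ 328.94
328.9 vs midline 358 → top-heavy.

top-heavy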